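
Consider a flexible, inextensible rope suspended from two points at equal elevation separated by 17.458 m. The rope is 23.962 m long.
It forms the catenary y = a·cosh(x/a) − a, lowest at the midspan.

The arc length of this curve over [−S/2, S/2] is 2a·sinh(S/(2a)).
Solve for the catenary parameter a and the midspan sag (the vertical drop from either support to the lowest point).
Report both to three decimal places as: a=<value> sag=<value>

seed: a₀ = √(S³/(24(L−S))) = √(17.458³/(24·6.504)) = 5.838427
iter 1: u=1.495095  f(a)=+7.668e-01  f'(a)=-2.767e+00  a ← 5.838427 − (+7.668e-01/-2.767e+00) = 6.115516
iter 2: u=1.427353  f(a)=+5.797e-02  f'(a)=-2.363e+00  a ← 6.115516 − (+5.797e-02/-2.363e+00) = 6.140043
iter 3: u=1.421651  f(a)=+3.912e-04  f'(a)=-2.332e+00  a ← 6.140043 − (+3.912e-04/-2.332e+00) = 6.140211
iter 4: u=1.421612  f(a)=+1.808e-08  f'(a)=-2.331e+00  a ← 6.140211 − (+1.808e-08/-2.331e+00) = 6.140211
iter 5: u=1.421612  f(a)=-3.553e-15  f'(a)=-2.331e+00  a ← 6.140211 − (-3.553e-15/-2.331e+00) = 6.140211
converged: |Δa| < 1e-12 after 5 iterations
sag = a·(cosh(S/(2a)) − 1) = 6.140211·(cosh(1.421612) − 1) = 7.322573
T_max/T_min = cosh(S/(2a)) = 2.192560

a=6.140 sag=7.323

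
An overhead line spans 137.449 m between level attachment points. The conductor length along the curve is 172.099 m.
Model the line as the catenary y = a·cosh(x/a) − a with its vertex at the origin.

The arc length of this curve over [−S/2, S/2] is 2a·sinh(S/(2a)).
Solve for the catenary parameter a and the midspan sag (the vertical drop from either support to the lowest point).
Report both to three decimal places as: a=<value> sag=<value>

a=57.881 sag=45.824

seed: a₀ = √(S³/(24(L−S))) = √(137.449³/(24·34.650)) = 55.879838
iter 1: u=1.229862  f(a)=+2.717e+00  f'(a)=-1.438e+00  a ← 55.879838 − (+2.717e+00/-1.438e+00) = 57.768978
iter 2: u=1.189644  f(a)=+1.439e-01  f'(a)=-1.290e+00  a ← 57.768978 − (+1.439e-01/-1.290e+00) = 57.880537
iter 3: u=1.187351  f(a)=+4.532e-04  f'(a)=-1.281e+00  a ← 57.880537 − (+4.532e-04/-1.281e+00) = 57.880891
iter 4: u=1.187344  f(a)=+4.530e-09  f'(a)=-1.281e+00  a ← 57.880891 − (+4.530e-09/-1.281e+00) = 57.880891
iter 5: u=1.187344  f(a)=+0.000e+00  f'(a)=-1.281e+00  a ← 57.880891 − (+0.000e+00/-1.281e+00) = 57.880891
converged: |Δa| < 1e-12 after 5 iterations
sag = a·(cosh(S/(2a)) − 1) = 57.880891·(cosh(1.187344) − 1) = 45.824046
T_max/T_min = cosh(S/(2a)) = 1.791696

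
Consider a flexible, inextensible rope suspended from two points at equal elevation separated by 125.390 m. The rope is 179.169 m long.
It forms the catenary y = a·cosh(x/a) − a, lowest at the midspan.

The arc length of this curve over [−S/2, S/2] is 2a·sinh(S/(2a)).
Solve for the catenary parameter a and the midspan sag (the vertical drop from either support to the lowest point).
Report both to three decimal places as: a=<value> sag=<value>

a=41.384 sag=57.298

seed: a₀ = √(S³/(24(L−S))) = √(125.390³/(24·53.779)) = 39.082503
iter 1: u=1.604171  f(a)=+7.359e+00  f'(a)=-3.529e+00  a ← 39.082503 − (+7.359e+00/-3.529e+00) = 41.168089
iter 2: u=1.522903  f(a)=+6.301e-01  f'(a)=-2.948e+00  a ← 41.168089 − (+6.301e-01/-2.948e+00) = 41.381836
iter 3: u=1.515037  f(a)=+5.575e-03  f'(a)=-2.896e+00  a ← 41.381836 − (+5.575e-03/-2.896e+00) = 41.383761
iter 4: u=1.514966  f(a)=+4.450e-07  f'(a)=-2.896e+00  a ← 41.383761 − (+4.450e-07/-2.896e+00) = 41.383761
iter 5: u=1.514966  f(a)=+0.000e+00  f'(a)=-2.896e+00  a ← 41.383761 − (+0.000e+00/-2.896e+00) = 41.383761
converged: |Δa| < 1e-12 after 5 iterations
sag = a·(cosh(S/(2a)) − 1) = 41.383761·(cosh(1.514966) − 1) = 57.297536
T_max/T_min = cosh(S/(2a)) = 2.384542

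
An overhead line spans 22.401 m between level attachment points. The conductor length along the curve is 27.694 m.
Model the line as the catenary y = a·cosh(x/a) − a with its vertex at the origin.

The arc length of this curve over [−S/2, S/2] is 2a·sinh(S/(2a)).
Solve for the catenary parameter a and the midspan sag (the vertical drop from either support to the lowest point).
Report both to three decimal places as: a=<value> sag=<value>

a=9.724 sag=7.196

seed: a₀ = √(S³/(24(L−S))) = √(22.401³/(24·5.293)) = 9.406857
iter 1: u=1.190674  f(a)=+3.881e-01  f'(a)=-1.293e+00  a ← 9.406857 − (+3.881e-01/-1.293e+00) = 9.706979
iter 2: u=1.153861  f(a)=+1.935e-02  f'(a)=-1.167e+00  a ← 9.706979 − (+1.935e-02/-1.167e+00) = 9.723556
iter 3: u=1.151893  f(a)=+5.367e-05  f'(a)=-1.161e+00  a ← 9.723556 − (+5.367e-05/-1.161e+00) = 9.723602
iter 4: u=1.151888  f(a)=+4.155e-10  f'(a)=-1.161e+00  a ← 9.723602 − (+4.155e-10/-1.161e+00) = 9.723602
iter 5: u=1.151888  f(a)=+3.553e-15  f'(a)=-1.161e+00  a ← 9.723602 − (+3.553e-15/-1.161e+00) = 9.723602
converged: |Δa| < 1e-12 after 5 iterations
sag = a·(cosh(S/(2a)) − 1) = 9.723602·(cosh(1.151888) − 1) = 7.196441
T_max/T_min = cosh(S/(2a)) = 1.740100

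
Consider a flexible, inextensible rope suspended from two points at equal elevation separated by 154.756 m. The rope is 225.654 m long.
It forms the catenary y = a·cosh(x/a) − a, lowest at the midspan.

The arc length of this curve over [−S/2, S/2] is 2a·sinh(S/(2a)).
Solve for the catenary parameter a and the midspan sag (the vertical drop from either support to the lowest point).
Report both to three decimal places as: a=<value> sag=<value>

a=49.591 sag=73.654

seed: a₀ = √(S³/(24(L−S))) = √(154.756³/(24·70.898)) = 46.671164
iter 1: u=1.657940  f(a)=+1.041e+01  f'(a)=-3.960e+00  a ← 46.671164 − (+1.041e+01/-3.960e+00) = 49.299397
iter 2: u=1.569553  f(a)=+9.438e-01  f'(a)=-3.271e+00  a ← 49.299397 − (+9.438e-01/-3.271e+00) = 49.587908
iter 3: u=1.560421  f(a)=+9.472e-03  f'(a)=-3.206e+00  a ← 49.587908 − (+9.472e-03/-3.206e+00) = 49.590863
iter 4: u=1.560328  f(a)=+9.752e-07  f'(a)=-3.205e+00  a ← 49.590863 − (+9.752e-07/-3.205e+00) = 49.590863
iter 5: u=1.560328  f(a)=+0.000e+00  f'(a)=-3.205e+00  a ← 49.590863 − (+0.000e+00/-3.205e+00) = 49.590863
converged: |Δa| < 1e-12 after 5 iterations
sag = a·(cosh(S/(2a)) − 1) = 49.590863·(cosh(1.560328) − 1) = 73.653551
T_max/T_min = cosh(S/(2a)) = 2.485224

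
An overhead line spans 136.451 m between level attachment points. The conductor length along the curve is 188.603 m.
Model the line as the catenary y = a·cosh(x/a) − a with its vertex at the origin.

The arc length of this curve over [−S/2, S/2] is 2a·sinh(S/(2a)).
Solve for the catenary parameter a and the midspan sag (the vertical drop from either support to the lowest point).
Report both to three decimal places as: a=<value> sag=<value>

seed: a₀ = √(S³/(24(L−S))) = √(136.451³/(24·52.152)) = 45.053027
iter 1: u=1.514338  f(a)=+6.317e+00  f'(a)=-2.891e+00  a ← 45.053027 − (+6.317e+00/-2.891e+00) = 47.237732
iter 2: u=1.444301  f(a)=+4.885e-01  f'(a)=-2.460e+00  a ← 47.237732 − (+4.885e-01/-2.460e+00) = 47.436331
iter 3: u=1.438254  f(a)=+3.464e-03  f'(a)=-2.425e+00  a ← 47.436331 − (+3.464e-03/-2.425e+00) = 47.437759
iter 4: u=1.438211  f(a)=+1.768e-07  f'(a)=-2.425e+00  a ← 47.437759 − (+1.768e-07/-2.425e+00) = 47.437759
iter 5: u=1.438211  f(a)=+2.842e-14  f'(a)=-2.425e+00  a ← 47.437759 − (+2.842e-14/-2.425e+00) = 47.437759
converged: |Δa| < 1e-12 after 5 iterations
sag = a·(cosh(S/(2a)) − 1) = 47.437759·(cosh(1.438211) − 1) = 58.123190
T_max/T_min = cosh(S/(2a)) = 2.225252

a=47.438 sag=58.123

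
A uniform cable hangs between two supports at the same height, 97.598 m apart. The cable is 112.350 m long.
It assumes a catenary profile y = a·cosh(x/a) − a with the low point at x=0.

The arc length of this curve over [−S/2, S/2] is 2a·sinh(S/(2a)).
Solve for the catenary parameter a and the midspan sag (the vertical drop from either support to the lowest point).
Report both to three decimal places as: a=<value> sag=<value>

a=52.366 sag=24.431

seed: a₀ = √(S³/(24(L−S))) = √(97.598³/(24·14.752)) = 51.242499
iter 1: u=0.952315  f(a)=+6.836e-01  f'(a)=-6.297e-01  a ← 51.242499 − (+6.836e-01/-6.297e-01) = 52.328016
iter 2: u=0.932560  f(a)=+2.232e-02  f'(a)=-5.892e-01  a ← 52.328016 − (+2.232e-02/-5.892e-01) = 52.365907
iter 3: u=0.931885  f(a)=+2.559e-05  f'(a)=-5.878e-01  a ← 52.365907 − (+2.559e-05/-5.878e-01) = 52.365951
iter 4: u=0.931884  f(a)=+3.371e-11  f'(a)=-5.878e-01  a ← 52.365951 − (+3.371e-11/-5.878e-01) = 52.365951
iter 5: u=0.931884  f(a)=+1.421e-14  f'(a)=-5.878e-01  a ← 52.365951 − (+1.421e-14/-5.878e-01) = 52.365951
converged: |Δa| < 1e-12 after 5 iterations
sag = a·(cosh(S/(2a)) − 1) = 52.365951·(cosh(0.931884) − 1) = 24.431337
T_max/T_min = cosh(S/(2a)) = 1.466550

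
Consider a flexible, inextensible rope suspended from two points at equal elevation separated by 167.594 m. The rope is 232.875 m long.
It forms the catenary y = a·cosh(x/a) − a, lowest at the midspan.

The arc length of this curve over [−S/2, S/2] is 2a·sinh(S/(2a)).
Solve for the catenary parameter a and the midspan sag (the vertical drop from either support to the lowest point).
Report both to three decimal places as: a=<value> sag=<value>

a=57.766 sag=72.213

seed: a₀ = √(S³/(24(L−S))) = √(167.594³/(24·65.281)) = 54.813645
iter 1: u=1.528762  f(a)=+8.067e+00  f'(a)=-2.987e+00  a ← 54.813645 − (+8.067e+00/-2.987e+00) = 57.514228
iter 2: u=1.456979  f(a)=+6.345e-01  f'(a)=-2.534e+00  a ← 57.514228 − (+6.345e-01/-2.534e+00) = 57.764611
iter 3: u=1.450663  f(a)=+4.666e-03  f'(a)=-2.497e+00  a ← 57.764611 − (+4.666e-03/-2.497e+00) = 57.766480
iter 4: u=1.450616  f(a)=+2.564e-07  f'(a)=-2.497e+00  a ← 57.766480 − (+2.564e-07/-2.497e+00) = 57.766480
iter 5: u=1.450616  f(a)=-2.842e-14  f'(a)=-2.497e+00  a ← 57.766480 − (-2.842e-14/-2.497e+00) = 57.766480
converged: |Δa| < 1e-12 after 5 iterations
sag = a·(cosh(S/(2a)) − 1) = 57.766480·(cosh(1.450616) − 1) = 72.212971
T_max/T_min = cosh(S/(2a)) = 2.250084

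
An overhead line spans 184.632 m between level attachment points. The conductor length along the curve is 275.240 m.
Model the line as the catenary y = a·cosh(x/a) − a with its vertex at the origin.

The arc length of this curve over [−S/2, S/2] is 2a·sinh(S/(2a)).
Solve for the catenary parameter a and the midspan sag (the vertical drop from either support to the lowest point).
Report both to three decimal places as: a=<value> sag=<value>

seed: a₀ = √(S³/(24(L−S))) = √(184.632³/(24·90.608)) = 53.798674
iter 1: u=1.715953  f(a)=+1.431e+01  f'(a)=-4.470e+00  a ← 53.798674 − (+1.431e+01/-4.470e+00) = 57.000663
iter 2: u=1.619560  f(a)=+1.378e+00  f'(a)=-3.648e+00  a ← 57.000663 − (+1.378e+00/-3.648e+00) = 57.378273
iter 3: u=1.608902  f(a)=+1.576e-02  f'(a)=-3.565e+00  a ← 57.378273 − (+1.576e-02/-3.565e+00) = 57.382693
iter 4: u=1.608778  f(a)=+2.113e-06  f'(a)=-3.564e+00  a ← 57.382693 − (+2.113e-06/-3.564e+00) = 57.382694
iter 5: u=1.608778  f(a)=+0.000e+00  f'(a)=-3.564e+00  a ← 57.382694 − (+0.000e+00/-3.564e+00) = 57.382694
converged: |Δa| < 1e-12 after 5 iterations
sag = a·(cosh(S/(2a)) − 1) = 57.382694·(cosh(1.608778) − 1) = 91.721424
T_max/T_min = cosh(S/(2a)) = 2.598416

a=57.383 sag=91.721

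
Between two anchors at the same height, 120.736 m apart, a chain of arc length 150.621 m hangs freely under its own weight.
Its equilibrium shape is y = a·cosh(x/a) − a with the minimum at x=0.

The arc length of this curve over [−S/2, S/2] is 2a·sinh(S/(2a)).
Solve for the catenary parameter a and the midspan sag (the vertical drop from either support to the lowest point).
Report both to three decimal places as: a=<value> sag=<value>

a=51.280 sag=39.832

seed: a₀ = √(S³/(24(L−S))) = √(120.736³/(24·29.885)) = 49.536227
iter 1: u=1.218664  f(a)=+2.299e+00  f'(a)=-1.396e+00  a ← 49.536227 − (+2.299e+00/-1.396e+00) = 51.183800
iter 2: u=1.179436  f(a)=+1.197e-01  f'(a)=-1.254e+00  a ← 51.183800 − (+1.197e-01/-1.254e+00) = 51.279273
iter 3: u=1.177240  f(a)=+3.638e-04  f'(a)=-1.246e+00  a ← 51.279273 − (+3.638e-04/-1.246e+00) = 51.279565
iter 4: u=1.177233  f(a)=+3.383e-09  f'(a)=-1.246e+00  a ← 51.279565 − (+3.383e-09/-1.246e+00) = 51.279565
iter 5: u=1.177233  f(a)=+0.000e+00  f'(a)=-1.246e+00  a ← 51.279565 − (+0.000e+00/-1.246e+00) = 51.279565
converged: |Δa| < 1e-12 after 5 iterations
sag = a·(cosh(S/(2a)) − 1) = 51.279565·(cosh(1.177233) − 1) = 39.831714
T_max/T_min = cosh(S/(2a)) = 1.776756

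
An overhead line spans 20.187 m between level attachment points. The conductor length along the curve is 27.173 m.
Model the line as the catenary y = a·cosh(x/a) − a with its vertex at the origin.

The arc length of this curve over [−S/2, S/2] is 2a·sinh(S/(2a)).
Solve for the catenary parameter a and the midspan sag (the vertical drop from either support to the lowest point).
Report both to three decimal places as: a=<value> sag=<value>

seed: a₀ = √(S³/(24(L−S))) = √(20.187³/(24·6.986)) = 7.004671
iter 1: u=1.440967  f(a)=+7.622e-01  f'(a)=-2.441e+00  a ← 7.004671 − (+7.622e-01/-2.441e+00) = 7.316947
iter 2: u=1.379469  f(a)=+5.393e-02  f'(a)=-2.106e+00  a ← 7.316947 − (+5.393e-02/-2.106e+00) = 7.342551
iter 3: u=1.374659  f(a)=+3.155e-04  f'(a)=-2.082e+00  a ← 7.342551 − (+3.155e-04/-2.082e+00) = 7.342702
iter 4: u=1.374630  f(a)=+1.094e-08  f'(a)=-2.082e+00  a ← 7.342702 − (+1.094e-08/-2.082e+00) = 7.342702
iter 5: u=1.374630  f(a)=+3.553e-15  f'(a)=-2.082e+00  a ← 7.342702 − (+3.553e-15/-2.082e+00) = 7.342702
converged: |Δa| < 1e-12 after 5 iterations
sag = a·(cosh(S/(2a)) − 1) = 7.342702·(cosh(1.374630) − 1) = 8.101010
T_max/T_min = cosh(S/(2a)) = 2.103274

a=7.343 sag=8.101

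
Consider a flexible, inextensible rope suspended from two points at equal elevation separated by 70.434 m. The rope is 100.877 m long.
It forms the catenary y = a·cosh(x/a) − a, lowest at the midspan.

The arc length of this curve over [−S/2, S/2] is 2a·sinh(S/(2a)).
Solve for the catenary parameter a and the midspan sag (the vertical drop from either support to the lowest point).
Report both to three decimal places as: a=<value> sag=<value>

seed: a₀ = √(S³/(24(L−S))) = √(70.434³/(24·30.443)) = 21.868761
iter 1: u=1.610379  f(a)=+4.200e+00  f'(a)=-3.576e+00  a ← 21.868761 − (+4.200e+00/-3.576e+00) = 23.043183
iter 2: u=1.528304  f(a)=+3.621e-01  f'(a)=-2.984e+00  a ← 23.043183 − (+3.621e-01/-2.984e+00) = 23.164519
iter 3: u=1.520299  f(a)=+3.251e-03  f'(a)=-2.931e+00  a ← 23.164519 − (+3.251e-03/-2.931e+00) = 23.165629
iter 4: u=1.520226  f(a)=+2.674e-07  f'(a)=-2.930e+00  a ← 23.165629 − (+2.674e-07/-2.930e+00) = 23.165629
iter 5: u=1.520226  f(a)=-1.421e-14  f'(a)=-2.930e+00  a ← 23.165629 − (-1.421e-14/-2.930e+00) = 23.165629
converged: |Δa| < 1e-12 after 5 iterations
sag = a·(cosh(S/(2a)) − 1) = 23.165629·(cosh(1.520226) − 1) = 32.338323
T_max/T_min = cosh(S/(2a)) = 2.395961

a=23.166 sag=32.338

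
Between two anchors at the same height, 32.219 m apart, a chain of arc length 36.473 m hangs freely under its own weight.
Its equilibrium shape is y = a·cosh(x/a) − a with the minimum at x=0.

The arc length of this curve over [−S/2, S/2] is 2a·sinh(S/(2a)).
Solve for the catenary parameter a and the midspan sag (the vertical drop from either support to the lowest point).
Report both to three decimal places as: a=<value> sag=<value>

seed: a₀ = √(S³/(24(L−S))) = √(32.219³/(24·4.254)) = 18.099381
iter 1: u=0.890058  f(a)=+1.717e-01  f'(a)=-5.084e-01  a ← 18.099381 − (+1.717e-01/-5.084e-01) = 18.437150
iter 2: u=0.873752  f(a)=+4.925e-03  f'(a)=-4.796e-01  a ← 18.437150 − (+4.925e-03/-4.796e-01) = 18.447419
iter 3: u=0.873266  f(a)=+4.316e-06  f'(a)=-4.788e-01  a ← 18.447419 − (+4.316e-06/-4.788e-01) = 18.447428
iter 4: u=0.873265  f(a)=+3.318e-12  f'(a)=-4.788e-01  a ← 18.447428 − (+3.318e-12/-4.788e-01) = 18.447428
converged: |Δa| < 1e-12 after 4 iterations
sag = a·(cosh(S/(2a)) − 1) = 18.447428·(cosh(0.873265) − 1) = 7.492455
T_max/T_min = cosh(S/(2a)) = 1.406152

a=18.447 sag=7.492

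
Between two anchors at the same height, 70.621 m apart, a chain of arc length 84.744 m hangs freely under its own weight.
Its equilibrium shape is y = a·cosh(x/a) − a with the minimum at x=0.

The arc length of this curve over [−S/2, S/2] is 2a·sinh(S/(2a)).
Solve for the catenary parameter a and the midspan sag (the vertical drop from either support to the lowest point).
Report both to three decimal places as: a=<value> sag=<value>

a=33.161 sag=20.645

seed: a₀ = √(S³/(24(L−S))) = √(70.621³/(24·14.123)) = 32.235298
iter 1: u=1.095399  f(a)=+8.719e-01  f'(a)=-9.860e-01  a ← 32.235298 − (+8.719e-01/-9.860e-01) = 33.119608
iter 2: u=1.066151  f(a)=+3.717e-02  f'(a)=-9.036e-01  a ← 33.119608 − (+3.717e-02/-9.036e-01) = 33.160743
iter 3: u=1.064828  f(a)=+7.419e-05  f'(a)=-9.000e-01  a ← 33.160743 − (+7.419e-05/-9.000e-01) = 33.160825
iter 4: u=1.064826  f(a)=+2.969e-10  f'(a)=-8.999e-01  a ← 33.160825 − (+2.969e-10/-8.999e-01) = 33.160825
iter 5: u=1.064826  f(a)=+0.000e+00  f'(a)=-8.999e-01  a ← 33.160825 − (+0.000e+00/-8.999e-01) = 33.160825
converged: |Δa| < 1e-12 after 5 iterations
sag = a·(cosh(S/(2a)) − 1) = 33.160825·(cosh(1.064826) − 1) = 20.644627
T_max/T_min = cosh(S/(2a)) = 1.622561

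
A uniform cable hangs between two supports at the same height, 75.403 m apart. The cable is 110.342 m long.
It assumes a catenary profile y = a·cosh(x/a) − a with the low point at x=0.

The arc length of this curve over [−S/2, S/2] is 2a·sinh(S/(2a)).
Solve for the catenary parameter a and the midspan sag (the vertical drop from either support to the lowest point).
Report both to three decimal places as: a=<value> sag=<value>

seed: a₀ = √(S³/(24(L−S))) = √(75.403³/(24·34.939)) = 22.611120
iter 1: u=1.667388  f(a)=+5.191e+00  f'(a)=-4.039e+00  a ← 22.611120 − (+5.191e+00/-4.039e+00) = 23.896208
iter 2: u=1.577719  f(a)=+4.754e-01  f'(a)=-3.331e+00  a ← 23.896208 − (+4.754e-01/-3.331e+00) = 24.038957
iter 3: u=1.568350  f(a)=+4.876e-03  f'(a)=-3.263e+00  a ← 24.038957 − (+4.876e-03/-3.263e+00) = 24.040451
iter 4: u=1.568253  f(a)=+5.245e-07  f'(a)=-3.262e+00  a ← 24.040451 − (+5.245e-07/-3.262e+00) = 24.040451
iter 5: u=1.568253  f(a)=+1.421e-14  f'(a)=-3.262e+00  a ← 24.040451 − (+1.421e-14/-3.262e+00) = 24.040451
converged: |Δa| < 1e-12 after 5 iterations
sag = a·(cosh(S/(2a)) − 1) = 24.040451·(cosh(1.568253) − 1) = 36.140796
T_max/T_min = cosh(S/(2a)) = 2.503333

a=24.040 sag=36.141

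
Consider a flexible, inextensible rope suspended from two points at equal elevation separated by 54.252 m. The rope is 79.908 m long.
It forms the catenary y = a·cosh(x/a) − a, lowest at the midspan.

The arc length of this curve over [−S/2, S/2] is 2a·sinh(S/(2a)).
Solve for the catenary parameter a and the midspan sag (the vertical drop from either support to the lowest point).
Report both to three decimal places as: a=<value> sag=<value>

a=17.141 sag=26.335

seed: a₀ = √(S³/(24(L−S))) = √(54.252³/(24·25.656)) = 16.103621
iter 1: u=1.684466  f(a)=+3.896e+00  f'(a)=-4.187e+00  a ← 16.103621 − (+3.896e+00/-4.187e+00) = 17.034033
iter 2: u=1.592459  f(a)=+3.631e-01  f'(a)=-3.440e+00  a ← 17.034033 − (+3.631e-01/-3.440e+00) = 17.139602
iter 3: u=1.582651  f(a)=+3.871e-03  f'(a)=-3.367e+00  a ← 17.139602 − (+3.871e-03/-3.367e+00) = 17.140752
iter 4: u=1.582544  f(a)=+4.504e-07  f'(a)=-3.366e+00  a ← 17.140752 − (+4.504e-07/-3.366e+00) = 17.140752
iter 5: u=1.582544  f(a)=+0.000e+00  f'(a)=-3.366e+00  a ← 17.140752 − (+0.000e+00/-3.366e+00) = 17.140752
converged: |Δa| < 1e-12 after 5 iterations
sag = a·(cosh(S/(2a)) − 1) = 17.140752·(cosh(1.582544) − 1) = 26.334845
T_max/T_min = cosh(S/(2a)) = 2.536388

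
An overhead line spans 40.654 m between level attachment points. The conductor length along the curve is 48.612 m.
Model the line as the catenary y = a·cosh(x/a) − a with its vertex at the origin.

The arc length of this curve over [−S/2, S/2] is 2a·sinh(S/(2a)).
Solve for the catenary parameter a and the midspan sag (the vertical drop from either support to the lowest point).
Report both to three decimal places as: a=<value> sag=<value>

seed: a₀ = √(S³/(24(L−S))) = √(40.654³/(24·7.958)) = 18.756307
iter 1: u=1.083742  f(a)=+4.806e-01  f'(a)=-9.525e-01  a ← 18.756307 − (+4.806e-01/-9.525e-01) = 19.260889
iter 2: u=1.055351  f(a)=+2.008e-02  f'(a)=-8.744e-01  a ← 19.260889 − (+2.008e-02/-8.744e-01) = 19.283849
iter 3: u=1.054095  f(a)=+3.842e-05  f'(a)=-8.711e-01  a ← 19.283849 − (+3.842e-05/-8.711e-01) = 19.283893
iter 4: u=1.054092  f(a)=+1.413e-10  f'(a)=-8.711e-01  a ← 19.283893 − (+1.413e-10/-8.711e-01) = 19.283893
iter 5: u=1.054092  f(a)=+7.105e-15  f'(a)=-8.711e-01  a ← 19.283893 − (+7.105e-15/-8.711e-01) = 19.283893
converged: |Δa| < 1e-12 after 5 iterations
sag = a·(cosh(S/(2a)) − 1) = 19.283893·(cosh(1.054092) − 1) = 11.742711
T_max/T_min = cosh(S/(2a)) = 1.608939

a=19.284 sag=11.743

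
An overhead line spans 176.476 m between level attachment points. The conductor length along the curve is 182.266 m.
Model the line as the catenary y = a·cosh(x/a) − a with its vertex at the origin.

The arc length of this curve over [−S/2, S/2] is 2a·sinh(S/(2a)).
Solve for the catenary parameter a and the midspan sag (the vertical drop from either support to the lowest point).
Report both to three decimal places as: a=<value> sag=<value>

a=199.848 sag=19.798

seed: a₀ = √(S³/(24(L−S))) = √(176.476³/(24·5.790)) = 198.876549
iter 1: u=0.443682  f(a)=+5.726e-02  f'(a)=-5.938e-02  a ← 198.876549 − (+5.726e-02/-5.938e-02) = 199.840774
iter 2: u=0.441542  f(a)=+4.191e-04  f'(a)=-5.851e-02  a ← 199.840774 − (+4.191e-04/-5.851e-02) = 199.847936
iter 3: u=0.441526  f(a)=+2.282e-08  f'(a)=-5.851e-02  a ← 199.847936 − (+2.282e-08/-5.851e-02) = 199.847937
iter 4: u=0.441526  f(a)=+2.842e-14  f'(a)=-5.851e-02  a ← 199.847937 − (+2.842e-14/-5.851e-02) = 199.847937
converged: |Δa| < 1e-12 after 4 iterations
sag = a·(cosh(S/(2a)) − 1) = 199.847937·(cosh(0.441526) − 1) = 19.798191
T_max/T_min = cosh(S/(2a)) = 1.099066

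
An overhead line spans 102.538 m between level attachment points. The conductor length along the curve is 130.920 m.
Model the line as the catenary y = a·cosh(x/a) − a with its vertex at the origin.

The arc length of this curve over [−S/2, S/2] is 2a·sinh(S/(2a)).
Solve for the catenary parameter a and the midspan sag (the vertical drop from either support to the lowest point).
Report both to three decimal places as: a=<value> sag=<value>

seed: a₀ = √(S³/(24(L−S))) = √(102.538³/(24·28.382)) = 39.783240
iter 1: u=1.288709  f(a)=+2.452e+00  f'(a)=-1.678e+00  a ← 39.783240 − (+2.452e+00/-1.678e+00) = 41.244352
iter 2: u=1.243055  f(a)=+1.416e-01  f'(a)=-1.490e+00  a ← 41.244352 − (+1.416e-01/-1.490e+00) = 41.339389
iter 3: u=1.240197  f(a)=+5.358e-04  f'(a)=-1.478e+00  a ← 41.339389 − (+5.358e-04/-1.478e+00) = 41.339751
iter 4: u=1.240186  f(a)=+7.738e-09  f'(a)=-1.478e+00  a ← 41.339751 − (+7.738e-09/-1.478e+00) = 41.339751
iter 5: u=1.240186  f(a)=-2.842e-14  f'(a)=-1.478e+00  a ← 41.339751 − (-2.842e-14/-1.478e+00) = 41.339751
converged: |Δa| < 1e-12 after 5 iterations
sag = a·(cosh(S/(2a)) − 1) = 41.339751·(cosh(1.240186) − 1) = 36.081090
T_max/T_min = cosh(S/(2a)) = 1.872794

a=41.340 sag=36.081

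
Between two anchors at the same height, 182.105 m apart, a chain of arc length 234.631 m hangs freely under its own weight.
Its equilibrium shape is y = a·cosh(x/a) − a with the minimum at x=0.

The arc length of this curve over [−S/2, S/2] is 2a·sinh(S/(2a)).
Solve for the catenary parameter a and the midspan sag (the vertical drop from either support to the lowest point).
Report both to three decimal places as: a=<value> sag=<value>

a=72.029 sag=65.634

seed: a₀ = √(S³/(24(L−S))) = √(182.105³/(24·52.526)) = 69.213374
iter 1: u=1.315533  f(a)=+4.737e+00  f'(a)=-1.797e+00  a ← 69.213374 − (+4.737e+00/-1.797e+00) = 71.849086
iter 2: u=1.267274  f(a)=+2.840e-01  f'(a)=-1.588e+00  a ← 71.849086 − (+2.840e-01/-1.588e+00) = 72.027991
iter 3: u=1.264127  f(a)=+1.165e-03  f'(a)=-1.575e+00  a ← 72.027991 − (+1.165e-03/-1.575e+00) = 72.028731
iter 4: u=1.264114  f(a)=+1.979e-08  f'(a)=-1.575e+00  a ← 72.028731 − (+1.979e-08/-1.575e+00) = 72.028731
iter 5: u=1.264114  f(a)=+2.842e-14  f'(a)=-1.575e+00  a ← 72.028731 − (+2.842e-14/-1.575e+00) = 72.028731
converged: |Δa| < 1e-12 after 5 iterations
sag = a·(cosh(S/(2a)) − 1) = 72.028731·(cosh(1.264114) − 1) = 65.634135
T_max/T_min = cosh(S/(2a)) = 1.911222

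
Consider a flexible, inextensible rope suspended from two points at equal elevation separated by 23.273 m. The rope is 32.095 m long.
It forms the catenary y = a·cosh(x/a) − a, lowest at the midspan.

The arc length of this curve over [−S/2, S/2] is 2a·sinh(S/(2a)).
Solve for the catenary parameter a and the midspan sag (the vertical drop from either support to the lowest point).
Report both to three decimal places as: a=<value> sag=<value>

a=8.121 sag=9.864

seed: a₀ = √(S³/(24(L−S))) = √(23.273³/(24·8.822)) = 7.715950
iter 1: u=1.508110  f(a)=+1.059e+00  f'(a)=-2.851e+00  a ← 7.715950 − (+1.059e+00/-2.851e+00) = 8.087529
iter 2: u=1.438820  f(a)=+8.133e-02  f'(a)=-2.428e+00  a ← 8.087529 − (+8.133e-02/-2.428e+00) = 8.121019
iter 3: u=1.432887  f(a)=+5.675e-04  f'(a)=-2.395e+00  a ← 8.121019 − (+5.675e-04/-2.395e+00) = 8.121256
iter 4: u=1.432845  f(a)=+2.806e-08  f'(a)=-2.394e+00  a ← 8.121256 − (+2.806e-08/-2.394e+00) = 8.121256
iter 5: u=1.432845  f(a)=+0.000e+00  f'(a)=-2.394e+00  a ← 8.121256 − (+0.000e+00/-2.394e+00) = 8.121256
converged: |Δa| < 1e-12 after 5 iterations
sag = a·(cosh(S/(2a)) − 1) = 8.121256·(cosh(1.432845) − 1) = 9.864212
T_max/T_min = cosh(S/(2a)) = 2.214617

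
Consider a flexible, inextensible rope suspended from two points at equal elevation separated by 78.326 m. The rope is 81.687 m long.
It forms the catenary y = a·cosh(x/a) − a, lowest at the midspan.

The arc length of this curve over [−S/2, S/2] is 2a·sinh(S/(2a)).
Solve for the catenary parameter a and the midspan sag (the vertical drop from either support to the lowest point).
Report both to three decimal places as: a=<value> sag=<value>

a=77.674 sag=10.084

seed: a₀ = √(S³/(24(L−S))) = √(78.326³/(24·3.361)) = 77.182536
iter 1: u=0.507408  f(a)=+4.353e-02  f'(a)=-8.936e-02  a ← 77.182536 − (+4.353e-02/-8.936e-02) = 77.669723
iter 2: u=0.504225  f(a)=+4.156e-04  f'(a)=-8.766e-02  a ← 77.669723 − (+4.156e-04/-8.766e-02) = 77.674465
iter 3: u=0.504194  f(a)=+3.870e-08  f'(a)=-8.764e-02  a ← 77.674465 − (+3.870e-08/-8.764e-02) = 77.674465
iter 4: u=0.504194  f(a)=+1.421e-14  f'(a)=-8.764e-02  a ← 77.674465 − (+1.421e-14/-8.764e-02) = 77.674465
converged: |Δa| < 1e-12 after 4 iterations
sag = a·(cosh(S/(2a)) − 1) = 77.674465·(cosh(0.504194) − 1) = 10.083805
T_max/T_min = cosh(S/(2a)) = 1.129821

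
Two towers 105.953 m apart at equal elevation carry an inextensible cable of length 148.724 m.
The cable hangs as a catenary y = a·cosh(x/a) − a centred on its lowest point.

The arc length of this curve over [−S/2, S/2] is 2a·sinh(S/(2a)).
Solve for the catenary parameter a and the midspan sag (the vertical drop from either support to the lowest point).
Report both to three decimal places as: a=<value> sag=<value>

seed: a₀ = √(S³/(24(L−S))) = √(105.953³/(24·42.771)) = 34.040001
iter 1: u=1.556301  f(a)=+5.489e+00  f'(a)=-3.177e+00  a ← 34.040001 − (+5.489e+00/-3.177e+00) = 35.767788
iter 2: u=1.481123  f(a)=+4.456e-01  f'(a)=-2.680e+00  a ← 35.767788 − (+4.456e-01/-2.680e+00) = 35.934041
iter 3: u=1.474271  f(a)=+3.510e-03  f'(a)=-2.638e+00  a ← 35.934041 − (+3.510e-03/-2.638e+00) = 35.935372
iter 4: u=1.474216  f(a)=+2.216e-07  f'(a)=-2.638e+00  a ← 35.935372 − (+2.216e-07/-2.638e+00) = 35.935372
iter 5: u=1.474216  f(a)=+0.000e+00  f'(a)=-2.638e+00  a ← 35.935372 − (+0.000e+00/-2.638e+00) = 35.935372
converged: |Δa| < 1e-12 after 5 iterations
sag = a·(cosh(S/(2a)) − 1) = 35.935372·(cosh(1.474216) − 1) = 46.654325
T_max/T_min = cosh(S/(2a)) = 2.298284

a=35.935 sag=46.654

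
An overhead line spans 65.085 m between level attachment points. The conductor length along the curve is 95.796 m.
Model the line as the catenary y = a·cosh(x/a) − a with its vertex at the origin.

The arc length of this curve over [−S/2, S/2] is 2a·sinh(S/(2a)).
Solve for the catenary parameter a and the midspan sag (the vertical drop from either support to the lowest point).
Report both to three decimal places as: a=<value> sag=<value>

seed: a₀ = √(S³/(24(L−S))) = √(65.085³/(24·30.711)) = 19.340547
iter 1: u=1.682605  f(a)=+4.652e+00  f'(a)=-4.171e+00  a ← 19.340547 − (+4.652e+00/-4.171e+00) = 20.455991
iter 2: u=1.590854  f(a)=+4.328e-01  f'(a)=-3.428e+00  a ← 20.455991 − (+4.328e-01/-3.428e+00) = 20.582263
iter 3: u=1.581094  f(a)=+4.595e-03  f'(a)=-3.355e+00  a ← 20.582263 − (+4.595e-03/-3.355e+00) = 20.583633
iter 4: u=1.580989  f(a)=+5.301e-07  f'(a)=-3.355e+00  a ← 20.583633 − (+5.301e-07/-3.355e+00) = 20.583633
iter 5: u=1.580989  f(a)=+1.421e-14  f'(a)=-3.355e+00  a ← 20.583633 − (+1.421e-14/-3.355e+00) = 20.583633
converged: |Δa| < 1e-12 after 5 iterations
sag = a·(cosh(S/(2a)) − 1) = 20.583633·(cosh(1.580989) − 1) = 31.549891
T_max/T_min = cosh(S/(2a)) = 2.532766

a=20.584 sag=31.550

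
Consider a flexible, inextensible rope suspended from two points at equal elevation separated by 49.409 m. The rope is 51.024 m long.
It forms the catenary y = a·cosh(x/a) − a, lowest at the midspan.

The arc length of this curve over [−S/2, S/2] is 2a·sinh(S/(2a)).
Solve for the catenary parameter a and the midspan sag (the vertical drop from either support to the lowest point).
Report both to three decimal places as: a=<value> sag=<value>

a=56.056 sag=5.532

seed: a₀ = √(S³/(24(L−S))) = √(49.409³/(24·1.615)) = 55.784971
iter 1: u=0.442852  f(a)=+1.591e-02  f'(a)=-5.904e-02  a ← 55.784971 − (+1.591e-02/-5.904e-02) = 56.054441
iter 2: u=0.440723  f(a)=+1.160e-04  f'(a)=-5.819e-02  a ← 56.054441 − (+1.160e-04/-5.819e-02) = 56.056435
iter 3: u=0.440708  f(a)=+6.270e-09  f'(a)=-5.818e-02  a ← 56.056435 − (+6.270e-09/-5.818e-02) = 56.056435
iter 4: u=0.440708  f(a)=+7.105e-15  f'(a)=-5.818e-02  a ← 56.056435 − (+7.105e-15/-5.818e-02) = 56.056435
converged: |Δa| < 1e-12 after 4 iterations
sag = a·(cosh(S/(2a)) − 1) = 56.056435·(cosh(0.440708) − 1) = 5.532412
T_max/T_min = cosh(S/(2a)) = 1.098694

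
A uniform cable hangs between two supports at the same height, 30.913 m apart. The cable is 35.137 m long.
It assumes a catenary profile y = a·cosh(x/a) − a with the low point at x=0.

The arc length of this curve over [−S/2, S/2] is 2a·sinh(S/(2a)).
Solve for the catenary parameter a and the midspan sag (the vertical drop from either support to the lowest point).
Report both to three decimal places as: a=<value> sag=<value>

a=17.410 sag=7.324

seed: a₀ = √(S³/(24(L−S))) = √(30.913³/(24·4.224)) = 17.070418
iter 1: u=0.905455  f(a)=+1.766e-01  f'(a)=-5.367e-01  a ← 17.070418 − (+1.766e-01/-5.367e-01) = 17.399429
iter 2: u=0.888334  f(a)=+5.234e-03  f'(a)=-5.053e-01  a ← 17.399429 − (+5.234e-03/-5.053e-01) = 17.409788
iter 3: u=0.887805  f(a)=+4.911e-06  f'(a)=-5.043e-01  a ← 17.409788 − (+4.911e-06/-5.043e-01) = 17.409798
iter 4: u=0.887805  f(a)=+4.327e-12  f'(a)=-5.043e-01  a ← 17.409798 − (+4.327e-12/-5.043e-01) = 17.409798
converged: |Δa| < 1e-12 after 4 iterations
sag = a·(cosh(S/(2a)) − 1) = 17.409798·(cosh(0.887805) − 1) = 7.323848
T_max/T_min = cosh(S/(2a)) = 1.420674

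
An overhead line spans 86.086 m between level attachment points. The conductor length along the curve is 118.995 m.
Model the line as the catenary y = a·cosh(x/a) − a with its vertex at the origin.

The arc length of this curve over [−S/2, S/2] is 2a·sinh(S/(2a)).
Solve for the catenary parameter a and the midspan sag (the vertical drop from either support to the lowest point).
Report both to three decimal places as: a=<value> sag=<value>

seed: a₀ = √(S³/(24(L−S))) = √(86.086³/(24·32.909)) = 28.420769
iter 1: u=1.514491  f(a)=+3.987e+00  f'(a)=-2.892e+00  a ← 28.420769 − (+3.987e+00/-2.892e+00) = 29.799179
iter 2: u=1.444436  f(a)=+3.084e-01  f'(a)=-2.461e+00  a ← 29.799179 − (+3.084e-01/-2.461e+00) = 29.924509
iter 3: u=1.438386  f(a)=+2.187e-03  f'(a)=-2.426e+00  a ← 29.924509 − (+2.187e-03/-2.426e+00) = 29.925410
iter 4: u=1.438343  f(a)=+1.117e-07  f'(a)=-2.426e+00  a ← 29.925410 − (+1.117e-07/-2.426e+00) = 29.925410
iter 5: u=1.438343  f(a)=-1.421e-14  f'(a)=-2.426e+00  a ← 29.925410 − (-1.421e-14/-2.426e+00) = 29.925410
converged: |Δa| < 1e-12 after 5 iterations
sag = a·(cosh(S/(2a)) − 1) = 29.925410·(cosh(1.438343) − 1) = 36.674009
T_max/T_min = cosh(S/(2a)) = 2.225514

a=29.925 sag=36.674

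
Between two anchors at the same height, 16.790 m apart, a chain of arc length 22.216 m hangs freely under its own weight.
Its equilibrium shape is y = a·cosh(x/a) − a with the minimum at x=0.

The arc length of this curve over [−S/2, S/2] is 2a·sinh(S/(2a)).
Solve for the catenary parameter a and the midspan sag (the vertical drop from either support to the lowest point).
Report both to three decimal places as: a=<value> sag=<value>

a=6.302 sag=6.469

seed: a₀ = √(S³/(24(L−S))) = √(16.790³/(24·5.426)) = 6.028795
iter 1: u=1.392484  f(a)=+5.510e-01  f'(a)=-2.174e+00  a ← 6.028795 − (+5.510e-01/-2.174e+00) = 6.282235
iter 2: u=1.336308  f(a)=+3.665e-02  f'(a)=-1.894e+00  a ← 6.282235 − (+3.665e-02/-1.894e+00) = 6.301589
iter 3: u=1.332204  f(a)=+1.877e-04  f'(a)=-1.874e+00  a ← 6.301589 − (+1.877e-04/-1.874e+00) = 6.301689
iter 4: u=1.332183  f(a)=+4.979e-09  f'(a)=-1.874e+00  a ← 6.301689 − (+4.979e-09/-1.874e+00) = 6.301689
iter 5: u=1.332183  f(a)=+0.000e+00  f'(a)=-1.874e+00  a ← 6.301689 − (+0.000e+00/-1.874e+00) = 6.301689
converged: |Δa| < 1e-12 after 5 iterations
sag = a·(cosh(S/(2a)) − 1) = 6.301689·(cosh(1.332183) − 1) = 6.469331
T_max/T_min = cosh(S/(2a)) = 2.026603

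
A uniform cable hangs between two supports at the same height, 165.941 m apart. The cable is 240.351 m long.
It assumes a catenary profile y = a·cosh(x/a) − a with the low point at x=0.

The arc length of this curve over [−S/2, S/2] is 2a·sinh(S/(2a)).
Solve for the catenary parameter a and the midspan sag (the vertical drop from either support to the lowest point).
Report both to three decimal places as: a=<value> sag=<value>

seed: a₀ = √(S³/(24(L−S))) = √(165.941³/(24·74.410)) = 50.583547
iter 1: u=1.640267  f(a)=+1.068e+01  f'(a)=-3.814e+00  a ← 50.583547 − (+1.068e+01/-3.814e+00) = 53.382932
iter 2: u=1.554251  f(a)=+9.503e-01  f'(a)=-3.162e+00  a ← 53.382932 − (+9.503e-01/-3.162e+00) = 53.683445
iter 3: u=1.545551  f(a)=+9.155e-03  f'(a)=-3.102e+00  a ← 53.683445 − (+9.155e-03/-3.102e+00) = 53.686397
iter 4: u=1.545466  f(a)=+8.679e-07  f'(a)=-3.101e+00  a ← 53.686397 − (+8.679e-07/-3.101e+00) = 53.686397
iter 5: u=1.545466  f(a)=-5.684e-14  f'(a)=-3.101e+00  a ← 53.686397 − (-5.684e-14/-3.101e+00) = 53.686397
converged: |Δa| < 1e-12 after 5 iterations
sag = a·(cosh(S/(2a)) − 1) = 53.686397·(cosh(1.545466) − 1) = 77.935714
T_max/T_min = cosh(S/(2a)) = 2.451685

a=53.686 sag=77.936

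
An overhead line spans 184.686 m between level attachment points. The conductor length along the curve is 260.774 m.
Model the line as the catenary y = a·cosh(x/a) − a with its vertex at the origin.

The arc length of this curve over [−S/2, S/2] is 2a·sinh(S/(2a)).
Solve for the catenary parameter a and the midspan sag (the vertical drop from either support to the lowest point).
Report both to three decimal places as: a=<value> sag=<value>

a=62.066 sag=82.339

seed: a₀ = √(S³/(24(L−S))) = √(184.686³/(24·76.088)) = 58.733686
iter 1: u=1.572232  f(a)=+9.977e+00  f'(a)=-3.291e+00  a ← 58.733686 − (+9.977e+00/-3.291e+00) = 61.765665
iter 2: u=1.495054  f(a)=+8.246e-01  f'(a)=-2.767e+00  a ← 61.765665 − (+8.246e-01/-2.767e+00) = 62.063663
iter 3: u=1.487875  f(a)=+6.755e-03  f'(a)=-2.722e+00  a ← 62.063663 − (+6.755e-03/-2.722e+00) = 62.066145
iter 4: u=1.487816  f(a)=+4.614e-07  f'(a)=-2.722e+00  a ← 62.066145 − (+4.614e-07/-2.722e+00) = 62.066145
iter 5: u=1.487816  f(a)=+0.000e+00  f'(a)=-2.722e+00  a ← 62.066145 − (+0.000e+00/-2.722e+00) = 62.066145
converged: |Δa| < 1e-12 after 5 iterations
sag = a·(cosh(S/(2a)) − 1) = 62.066145·(cosh(1.487816) − 1) = 82.339451
T_max/T_min = cosh(S/(2a)) = 2.326640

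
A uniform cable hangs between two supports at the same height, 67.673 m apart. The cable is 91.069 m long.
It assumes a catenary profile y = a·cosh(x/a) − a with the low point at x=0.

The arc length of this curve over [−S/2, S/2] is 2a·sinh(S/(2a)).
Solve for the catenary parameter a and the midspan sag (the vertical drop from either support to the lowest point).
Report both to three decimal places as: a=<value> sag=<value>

a=24.626 sag=27.141

seed: a₀ = √(S³/(24(L−S))) = √(67.673³/(24·23.396)) = 23.493446
iter 1: u=1.440253  f(a)=+2.550e+00  f'(a)=-2.437e+00  a ← 23.493446 − (+2.550e+00/-2.437e+00) = 24.539924
iter 2: u=1.378835  f(a)=+1.803e-01  f'(a)=-2.103e+00  a ← 24.539924 − (+1.803e-01/-2.103e+00) = 24.625635
iter 3: u=1.374036  f(a)=+1.053e-03  f'(a)=-2.079e+00  a ← 24.625635 − (+1.053e-03/-2.079e+00) = 24.626141
iter 4: u=1.374007  f(a)=+3.635e-08  f'(a)=-2.079e+00  a ← 24.626141 − (+3.635e-08/-2.079e+00) = 24.626141
iter 5: u=1.374007  f(a)=+1.421e-14  f'(a)=-2.079e+00  a ← 24.626141 − (+1.421e-14/-2.079e+00) = 24.626141
converged: |Δa| < 1e-12 after 5 iterations
sag = a·(cosh(S/(2a)) − 1) = 24.626141·(cosh(1.374007) − 1) = 27.141006
T_max/T_min = cosh(S/(2a)) = 2.102122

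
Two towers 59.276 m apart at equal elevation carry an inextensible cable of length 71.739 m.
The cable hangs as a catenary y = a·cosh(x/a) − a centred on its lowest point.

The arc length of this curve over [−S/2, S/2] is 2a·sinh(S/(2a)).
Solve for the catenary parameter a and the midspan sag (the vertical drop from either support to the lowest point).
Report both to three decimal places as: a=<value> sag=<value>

seed: a₀ = √(S³/(24(L−S))) = √(59.276³/(24·12.463)) = 26.387693
iter 1: u=1.123175  f(a)=+8.101e-01  f'(a)=-1.069e+00  a ← 26.387693 − (+8.101e-01/-1.069e+00) = 27.145359
iter 2: u=1.091826  f(a)=+3.620e-02  f'(a)=-9.756e-01  a ← 27.145359 − (+3.620e-02/-9.756e-01) = 27.182466
iter 3: u=1.090335  f(a)=+7.978e-05  f'(a)=-9.713e-01  a ← 27.182466 − (+7.978e-05/-9.713e-01) = 27.182548
iter 4: u=1.090332  f(a)=+3.893e-10  f'(a)=-9.713e-01  a ← 27.182548 − (+3.893e-10/-9.713e-01) = 27.182548
iter 5: u=1.090332  f(a)=+0.000e+00  f'(a)=-9.713e-01  a ← 27.182548 − (+0.000e+00/-9.713e-01) = 27.182548
converged: |Δa| < 1e-12 after 5 iterations
sag = a·(cosh(S/(2a)) − 1) = 27.182548·(cosh(1.090332) − 1) = 17.823140
T_max/T_min = cosh(S/(2a)) = 1.655683

a=27.183 sag=17.823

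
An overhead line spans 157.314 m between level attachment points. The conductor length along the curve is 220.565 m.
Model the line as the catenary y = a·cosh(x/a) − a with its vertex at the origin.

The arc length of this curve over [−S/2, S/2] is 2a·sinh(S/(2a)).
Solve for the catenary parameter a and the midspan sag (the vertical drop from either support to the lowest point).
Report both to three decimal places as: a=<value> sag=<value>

a=53.451 sag=69.102

seed: a₀ = √(S³/(24(L−S))) = √(157.314³/(24·63.251)) = 50.642104
iter 1: u=1.553194  f(a)=+8.083e+00  f'(a)=-3.155e+00  a ← 50.642104 − (+8.083e+00/-3.155e+00) = 53.204043
iter 2: u=1.478403  f(a)=+6.538e-01  f'(a)=-2.663e+00  a ← 53.204043 − (+6.538e-01/-2.663e+00) = 53.449539
iter 3: u=1.471612  f(a)=+5.111e-03  f'(a)=-2.622e+00  a ← 53.449539 − (+5.111e-03/-2.622e+00) = 53.451488
iter 4: u=1.471559  f(a)=+3.177e-07  f'(a)=-2.622e+00  a ← 53.451488 − (+3.177e-07/-2.622e+00) = 53.451488
iter 5: u=1.471559  f(a)=-2.842e-14  f'(a)=-2.622e+00  a ← 53.451488 − (-2.842e-14/-2.622e+00) = 53.451488
converged: |Δa| < 1e-12 after 5 iterations
sag = a·(cosh(S/(2a)) − 1) = 53.451488·(cosh(1.471559) − 1) = 69.101730
T_max/T_min = cosh(S/(2a)) = 2.292793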